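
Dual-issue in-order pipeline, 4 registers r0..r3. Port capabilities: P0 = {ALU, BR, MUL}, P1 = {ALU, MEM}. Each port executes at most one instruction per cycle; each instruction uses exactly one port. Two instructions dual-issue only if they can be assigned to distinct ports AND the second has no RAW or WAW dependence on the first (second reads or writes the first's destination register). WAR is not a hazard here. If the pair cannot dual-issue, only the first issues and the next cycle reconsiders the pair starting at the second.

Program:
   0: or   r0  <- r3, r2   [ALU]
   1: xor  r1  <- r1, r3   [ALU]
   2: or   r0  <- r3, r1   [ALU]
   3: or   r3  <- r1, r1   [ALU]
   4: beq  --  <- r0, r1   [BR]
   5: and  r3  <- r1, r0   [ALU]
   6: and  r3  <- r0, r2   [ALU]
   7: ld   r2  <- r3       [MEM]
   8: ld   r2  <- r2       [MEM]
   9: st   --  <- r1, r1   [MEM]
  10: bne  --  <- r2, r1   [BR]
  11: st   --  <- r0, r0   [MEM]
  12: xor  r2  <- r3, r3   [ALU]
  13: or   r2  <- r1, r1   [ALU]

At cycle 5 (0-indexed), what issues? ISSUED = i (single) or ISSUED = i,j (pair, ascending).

ISSUED = 8

#0 head=0: or.ALU+xor.ALU i0&i1 pair
#1 head=2: or.ALU+or.ALU i2&i3 pair
#2 head=4: beq.BR+and.ALU i4&i5 pair
#3 head=6: and.ALU i6 RAW r3
#4 head=7: ld.MEM i7 no-port MEM/MEM
#5 head=8: ld.MEM i8 no-port MEM/MEM
#6 head=9: st.MEM+bne.BR i9&i10 pair
#7 head=11: st.MEM+xor.ALU i11&i12 pair
#8 head=13: or.ALU i13 tail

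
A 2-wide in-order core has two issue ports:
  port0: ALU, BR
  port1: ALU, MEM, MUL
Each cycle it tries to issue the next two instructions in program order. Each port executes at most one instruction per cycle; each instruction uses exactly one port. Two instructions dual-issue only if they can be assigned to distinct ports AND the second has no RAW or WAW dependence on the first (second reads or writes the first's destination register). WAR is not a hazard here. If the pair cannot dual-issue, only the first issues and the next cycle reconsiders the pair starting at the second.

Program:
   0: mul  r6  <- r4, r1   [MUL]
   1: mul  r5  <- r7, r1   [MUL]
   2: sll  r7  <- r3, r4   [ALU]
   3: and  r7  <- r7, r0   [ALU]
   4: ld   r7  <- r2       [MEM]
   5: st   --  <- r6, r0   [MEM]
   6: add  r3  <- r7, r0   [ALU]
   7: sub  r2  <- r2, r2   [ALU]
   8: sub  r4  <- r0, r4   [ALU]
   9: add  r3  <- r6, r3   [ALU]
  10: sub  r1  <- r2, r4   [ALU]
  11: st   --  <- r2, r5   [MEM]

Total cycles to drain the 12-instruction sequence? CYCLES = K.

CYCLES = 8

#0 head=0: mul.MUL i0 no-port MUL/MUL
#1 head=1: mul.MUL;sll.ALU i1+i2 dual
#2 head=3: and.ALU i3 WAW r7
#3 head=4: ld.MEM i4 no-port MEM/MEM
#4 head=5: st.MEM;add.ALU i5+i6 dual
#5 head=7: sub.ALU;sub.ALU i7+i8 dual
#6 head=9: add.ALU;sub.ALU i9+i10 dual
#7 head=11: st.MEM i11 tail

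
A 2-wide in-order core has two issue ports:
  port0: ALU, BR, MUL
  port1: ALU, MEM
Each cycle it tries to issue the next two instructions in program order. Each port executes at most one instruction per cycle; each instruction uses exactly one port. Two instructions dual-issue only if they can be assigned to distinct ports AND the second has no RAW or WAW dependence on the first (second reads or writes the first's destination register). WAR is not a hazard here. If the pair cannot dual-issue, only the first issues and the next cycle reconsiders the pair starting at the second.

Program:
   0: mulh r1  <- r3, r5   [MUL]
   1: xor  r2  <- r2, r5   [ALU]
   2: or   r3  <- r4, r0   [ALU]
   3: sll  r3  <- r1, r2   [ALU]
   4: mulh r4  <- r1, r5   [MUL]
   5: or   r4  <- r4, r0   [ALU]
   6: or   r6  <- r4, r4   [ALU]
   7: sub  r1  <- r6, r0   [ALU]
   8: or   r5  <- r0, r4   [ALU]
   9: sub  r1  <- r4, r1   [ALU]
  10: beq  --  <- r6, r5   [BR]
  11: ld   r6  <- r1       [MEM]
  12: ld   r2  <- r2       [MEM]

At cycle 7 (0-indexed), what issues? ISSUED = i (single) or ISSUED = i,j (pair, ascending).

ISSUED = 11

c0: i0+i1 mulh/xor  2-wide
c1: i2 or  WAW r3
c2: i3+i4 sll/mulh  2-wide
c3: i5 or  RAW r4
c4: i6 or  RAW r6
c5: i7+i8 sub/or  2-wide
c6: i9+i10 sub/beq  2-wide
c7: i11 ld  no-port MEM/MEM
c8: i12 ld  tail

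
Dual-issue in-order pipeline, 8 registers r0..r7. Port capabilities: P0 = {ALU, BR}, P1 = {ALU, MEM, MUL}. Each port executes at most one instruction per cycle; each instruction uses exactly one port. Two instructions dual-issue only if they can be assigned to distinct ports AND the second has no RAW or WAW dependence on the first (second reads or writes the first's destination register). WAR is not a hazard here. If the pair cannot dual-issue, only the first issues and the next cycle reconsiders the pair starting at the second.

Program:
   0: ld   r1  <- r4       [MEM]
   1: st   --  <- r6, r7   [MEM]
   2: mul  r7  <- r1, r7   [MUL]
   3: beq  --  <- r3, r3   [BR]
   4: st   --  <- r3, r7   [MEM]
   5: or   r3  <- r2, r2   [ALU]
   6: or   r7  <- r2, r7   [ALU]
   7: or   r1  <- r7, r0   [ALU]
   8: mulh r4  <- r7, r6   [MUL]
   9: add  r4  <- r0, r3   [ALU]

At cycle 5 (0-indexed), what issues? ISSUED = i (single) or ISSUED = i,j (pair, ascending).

ISSUED = 7,8

c0: i0 ld  no-port MEM/MEM
c1: i1 st  no-port MEM/MUL
c2: i2/i3 mul/beq  pair
c3: i4/i5 st/or  pair
c4: i6 or  RAW r7
c5: i7/i8 or/mulh  pair
c6: i9 add  tail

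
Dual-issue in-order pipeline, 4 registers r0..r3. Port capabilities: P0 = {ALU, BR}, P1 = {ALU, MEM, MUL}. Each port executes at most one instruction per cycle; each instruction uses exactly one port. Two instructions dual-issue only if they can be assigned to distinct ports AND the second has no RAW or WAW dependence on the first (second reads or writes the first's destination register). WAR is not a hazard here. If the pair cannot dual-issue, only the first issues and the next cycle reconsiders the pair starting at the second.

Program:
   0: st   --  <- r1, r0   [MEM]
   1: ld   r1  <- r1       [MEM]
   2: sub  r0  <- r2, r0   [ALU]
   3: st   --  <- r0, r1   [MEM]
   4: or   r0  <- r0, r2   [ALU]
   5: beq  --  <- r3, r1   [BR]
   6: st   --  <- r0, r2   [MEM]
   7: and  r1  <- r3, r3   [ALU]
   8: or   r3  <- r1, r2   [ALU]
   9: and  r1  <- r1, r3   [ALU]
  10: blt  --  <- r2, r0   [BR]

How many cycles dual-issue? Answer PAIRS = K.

PAIRS = 4

c0: i0 st  no-port MEM/MEM
c1: i1/i2 ld sub  dual
c2: i3/i4 st or  dual
c3: i5/i6 beq st  dual
c4: i7 and  RAW r1
c5: i8 or  RAW r3
c6: i9/i10 and blt  dual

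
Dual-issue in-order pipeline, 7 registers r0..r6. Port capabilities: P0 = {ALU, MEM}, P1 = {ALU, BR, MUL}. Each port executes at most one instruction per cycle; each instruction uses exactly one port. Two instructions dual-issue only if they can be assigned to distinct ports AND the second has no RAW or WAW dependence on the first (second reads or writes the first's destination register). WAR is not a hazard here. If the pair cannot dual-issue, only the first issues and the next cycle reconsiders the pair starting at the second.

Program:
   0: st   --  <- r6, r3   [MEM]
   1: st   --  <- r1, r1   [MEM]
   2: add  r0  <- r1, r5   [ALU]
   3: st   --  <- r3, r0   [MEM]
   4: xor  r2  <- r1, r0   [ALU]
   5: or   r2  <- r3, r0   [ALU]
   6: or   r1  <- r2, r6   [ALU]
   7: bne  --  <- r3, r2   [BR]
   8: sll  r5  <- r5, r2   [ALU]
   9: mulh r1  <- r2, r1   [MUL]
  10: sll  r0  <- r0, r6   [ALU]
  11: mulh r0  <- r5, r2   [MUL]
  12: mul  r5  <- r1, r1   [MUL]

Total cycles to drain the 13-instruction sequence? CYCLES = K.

CYCLES = 9

[0] i0  st  -- no-port MEM/MEM
[1] i1,i2  st add  -- 2-wide
[2] i3,i4  st xor  -- 2-wide
[3] i5  or  -- RAW r2
[4] i6,i7  or bne  -- 2-wide
[5] i8,i9  sll mulh  -- 2-wide
[6] i10  sll  -- WAW r0
[7] i11  mulh  -- no-port MUL/MUL
[8] i12  mul  -- tail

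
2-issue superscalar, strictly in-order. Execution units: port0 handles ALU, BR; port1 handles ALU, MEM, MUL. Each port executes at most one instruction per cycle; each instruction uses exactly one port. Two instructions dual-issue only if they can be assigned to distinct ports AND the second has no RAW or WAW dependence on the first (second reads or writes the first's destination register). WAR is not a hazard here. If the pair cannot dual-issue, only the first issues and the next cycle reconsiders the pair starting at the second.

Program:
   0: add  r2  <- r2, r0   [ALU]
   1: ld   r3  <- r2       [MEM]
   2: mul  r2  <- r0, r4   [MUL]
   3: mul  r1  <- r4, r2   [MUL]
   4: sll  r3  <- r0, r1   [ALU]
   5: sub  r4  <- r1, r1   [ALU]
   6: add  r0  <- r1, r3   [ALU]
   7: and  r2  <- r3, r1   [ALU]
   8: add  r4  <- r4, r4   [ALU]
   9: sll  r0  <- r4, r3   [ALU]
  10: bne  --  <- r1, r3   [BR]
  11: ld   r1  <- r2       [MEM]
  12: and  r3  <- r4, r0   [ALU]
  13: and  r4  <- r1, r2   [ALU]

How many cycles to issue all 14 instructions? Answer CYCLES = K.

c0: i0 add.ALU  RAW r2
c1: i1 ld.MEM  no-port MEM/MUL
c2: i2 mul.MUL  no-port MUL/MUL
c3: i3 mul.MUL  RAW r1
c4: i4+i5 sll.ALU+sub.ALU  pair
c5: i6+i7 add.ALU+and.ALU  pair
c6: i8 add.ALU  RAW r4
c7: i9+i10 sll.ALU+bne.BR  pair
c8: i11+i12 ld.MEM+and.ALU  pair
c9: i13 and.ALU  tail

CYCLES = 10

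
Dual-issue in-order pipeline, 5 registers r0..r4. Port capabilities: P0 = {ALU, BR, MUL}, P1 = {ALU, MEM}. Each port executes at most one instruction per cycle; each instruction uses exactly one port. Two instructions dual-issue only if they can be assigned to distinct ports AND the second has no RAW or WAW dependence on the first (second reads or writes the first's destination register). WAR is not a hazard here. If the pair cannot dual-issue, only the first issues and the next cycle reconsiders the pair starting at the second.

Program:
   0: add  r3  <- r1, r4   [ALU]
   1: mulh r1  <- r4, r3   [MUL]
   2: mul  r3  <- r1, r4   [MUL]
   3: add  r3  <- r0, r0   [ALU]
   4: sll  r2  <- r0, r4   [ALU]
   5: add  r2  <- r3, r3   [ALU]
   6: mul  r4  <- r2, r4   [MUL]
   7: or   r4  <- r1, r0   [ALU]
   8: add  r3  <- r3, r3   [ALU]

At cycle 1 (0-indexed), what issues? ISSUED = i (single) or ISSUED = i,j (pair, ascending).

ISSUED = 1

#0 head=0: add i0 RAW r3
#1 head=1: mulh i1 no-port MUL/MUL
#2 head=2: mul i2 WAW r3
#3 head=3: add/sll i3,i4 pair
#4 head=5: add i5 RAW r2
#5 head=6: mul i6 WAW r4
#6 head=7: or/add i7,i8 pair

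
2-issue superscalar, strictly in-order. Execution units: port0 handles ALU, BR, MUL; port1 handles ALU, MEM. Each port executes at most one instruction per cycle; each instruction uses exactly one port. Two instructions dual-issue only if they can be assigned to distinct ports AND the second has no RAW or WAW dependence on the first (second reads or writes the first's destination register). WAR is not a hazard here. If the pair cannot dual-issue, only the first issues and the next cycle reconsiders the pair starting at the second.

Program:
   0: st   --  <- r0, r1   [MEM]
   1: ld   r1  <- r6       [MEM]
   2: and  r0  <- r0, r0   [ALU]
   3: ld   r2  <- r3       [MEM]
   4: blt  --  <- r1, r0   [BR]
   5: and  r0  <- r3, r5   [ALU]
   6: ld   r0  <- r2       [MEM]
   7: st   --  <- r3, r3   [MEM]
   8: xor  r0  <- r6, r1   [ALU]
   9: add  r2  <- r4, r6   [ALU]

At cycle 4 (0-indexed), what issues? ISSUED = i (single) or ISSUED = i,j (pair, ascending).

t=0 i0:st ; no-port MEM/MEM
t=1 i1&i2:ld+and ; dual
t=2 i3&i4:ld+blt ; dual
t=3 i5:and ; WAW r0
t=4 i6:ld ; no-port MEM/MEM
t=5 i7&i8:st+xor ; dual
t=6 i9:add ; tail

ISSUED = 6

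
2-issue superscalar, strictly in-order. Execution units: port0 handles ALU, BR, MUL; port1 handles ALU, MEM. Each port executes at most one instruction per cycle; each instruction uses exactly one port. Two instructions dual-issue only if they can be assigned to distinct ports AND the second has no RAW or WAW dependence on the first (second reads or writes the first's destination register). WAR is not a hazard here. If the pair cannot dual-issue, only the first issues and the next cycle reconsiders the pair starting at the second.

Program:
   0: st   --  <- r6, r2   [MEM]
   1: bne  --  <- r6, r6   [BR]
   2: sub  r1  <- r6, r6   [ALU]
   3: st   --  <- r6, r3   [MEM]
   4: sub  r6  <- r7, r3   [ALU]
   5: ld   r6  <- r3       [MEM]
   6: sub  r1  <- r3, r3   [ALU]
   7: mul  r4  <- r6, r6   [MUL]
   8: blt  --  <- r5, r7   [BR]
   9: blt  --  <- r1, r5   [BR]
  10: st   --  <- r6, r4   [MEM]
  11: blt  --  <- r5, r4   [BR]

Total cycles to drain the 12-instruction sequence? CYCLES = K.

CYCLES = 8

#0 head=0: st.MEM bne.BR i0,i1 2-wide
#1 head=2: sub.ALU st.MEM i2,i3 2-wide
#2 head=4: sub.ALU i4 WAW r6
#3 head=5: ld.MEM sub.ALU i5,i6 2-wide
#4 head=7: mul.MUL i7 no-port MUL/BR
#5 head=8: blt.BR i8 no-port BR/BR
#6 head=9: blt.BR st.MEM i9,i10 2-wide
#7 head=11: blt.BR i11 tail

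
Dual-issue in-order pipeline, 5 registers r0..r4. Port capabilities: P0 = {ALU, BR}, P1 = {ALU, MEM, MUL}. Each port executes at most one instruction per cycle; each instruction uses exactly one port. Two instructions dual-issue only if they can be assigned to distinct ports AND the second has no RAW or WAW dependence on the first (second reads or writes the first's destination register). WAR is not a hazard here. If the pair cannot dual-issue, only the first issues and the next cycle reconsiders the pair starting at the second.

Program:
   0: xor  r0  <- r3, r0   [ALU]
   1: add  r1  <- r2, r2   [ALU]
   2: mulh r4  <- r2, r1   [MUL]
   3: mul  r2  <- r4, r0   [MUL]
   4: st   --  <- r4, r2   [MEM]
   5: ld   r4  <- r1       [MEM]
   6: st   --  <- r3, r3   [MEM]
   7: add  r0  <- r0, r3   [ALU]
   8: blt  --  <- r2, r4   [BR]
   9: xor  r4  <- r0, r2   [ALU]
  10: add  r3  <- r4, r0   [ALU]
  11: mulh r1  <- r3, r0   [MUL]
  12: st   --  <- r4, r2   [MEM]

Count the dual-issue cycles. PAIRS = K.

c0: i0+i1 xor add  2-wide
c1: i2 mulh  no-port MUL/MUL
c2: i3 mul  no-port MUL/MEM
c3: i4 st  no-port MEM/MEM
c4: i5 ld  no-port MEM/MEM
c5: i6+i7 st add  2-wide
c6: i8+i9 blt xor  2-wide
c7: i10 add  RAW r3
c8: i11 mulh  no-port MUL/MEM
c9: i12 st  tail

PAIRS = 3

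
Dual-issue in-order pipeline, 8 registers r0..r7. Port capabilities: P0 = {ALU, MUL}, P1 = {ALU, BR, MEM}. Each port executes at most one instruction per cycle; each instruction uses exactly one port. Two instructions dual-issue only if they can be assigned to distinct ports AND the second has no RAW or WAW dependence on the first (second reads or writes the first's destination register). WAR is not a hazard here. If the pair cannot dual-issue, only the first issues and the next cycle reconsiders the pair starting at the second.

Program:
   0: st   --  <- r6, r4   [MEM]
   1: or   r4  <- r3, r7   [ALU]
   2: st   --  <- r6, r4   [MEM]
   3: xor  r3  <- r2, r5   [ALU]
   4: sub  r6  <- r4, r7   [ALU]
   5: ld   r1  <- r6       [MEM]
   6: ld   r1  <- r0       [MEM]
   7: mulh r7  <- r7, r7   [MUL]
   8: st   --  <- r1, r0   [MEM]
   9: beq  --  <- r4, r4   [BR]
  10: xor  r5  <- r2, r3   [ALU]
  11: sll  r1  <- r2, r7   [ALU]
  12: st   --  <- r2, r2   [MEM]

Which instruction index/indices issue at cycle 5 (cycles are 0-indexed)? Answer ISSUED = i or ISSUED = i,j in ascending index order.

  cy0 -> i0&i1 (st.MEM;or.ALU) 2-wide
  cy1 -> i2&i3 (st.MEM;xor.ALU) 2-wide
  cy2 -> i4 (sub.ALU) RAW r6
  cy3 -> i5 (ld.MEM) no-port MEM/MEM
  cy4 -> i6&i7 (ld.MEM;mulh.MUL) 2-wide
  cy5 -> i8 (st.MEM) no-port MEM/BR
  cy6 -> i9&i10 (beq.BR;xor.ALU) 2-wide
  cy7 -> i11&i12 (sll.ALU;st.MEM) 2-wide

ISSUED = 8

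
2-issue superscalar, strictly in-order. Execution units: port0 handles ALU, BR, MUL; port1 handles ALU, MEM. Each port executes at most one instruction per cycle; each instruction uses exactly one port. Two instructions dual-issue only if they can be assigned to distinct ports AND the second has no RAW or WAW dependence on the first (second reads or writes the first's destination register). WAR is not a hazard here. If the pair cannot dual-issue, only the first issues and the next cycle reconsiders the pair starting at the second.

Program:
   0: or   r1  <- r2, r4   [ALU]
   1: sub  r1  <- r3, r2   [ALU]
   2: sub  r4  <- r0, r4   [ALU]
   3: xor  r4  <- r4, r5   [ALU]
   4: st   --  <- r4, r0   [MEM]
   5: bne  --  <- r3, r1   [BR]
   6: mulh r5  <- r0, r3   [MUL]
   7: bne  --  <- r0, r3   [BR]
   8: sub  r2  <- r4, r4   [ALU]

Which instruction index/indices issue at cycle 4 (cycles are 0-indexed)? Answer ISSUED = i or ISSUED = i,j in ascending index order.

  cy0 -> i0 (or.ALU) WAW r1
  cy1 -> i1&i2 (sub.ALU;sub.ALU) 2-wide
  cy2 -> i3 (xor.ALU) RAW r4
  cy3 -> i4&i5 (st.MEM;bne.BR) 2-wide
  cy4 -> i6 (mulh.MUL) no-port MUL/BR
  cy5 -> i7&i8 (bne.BR;sub.ALU) 2-wide

ISSUED = 6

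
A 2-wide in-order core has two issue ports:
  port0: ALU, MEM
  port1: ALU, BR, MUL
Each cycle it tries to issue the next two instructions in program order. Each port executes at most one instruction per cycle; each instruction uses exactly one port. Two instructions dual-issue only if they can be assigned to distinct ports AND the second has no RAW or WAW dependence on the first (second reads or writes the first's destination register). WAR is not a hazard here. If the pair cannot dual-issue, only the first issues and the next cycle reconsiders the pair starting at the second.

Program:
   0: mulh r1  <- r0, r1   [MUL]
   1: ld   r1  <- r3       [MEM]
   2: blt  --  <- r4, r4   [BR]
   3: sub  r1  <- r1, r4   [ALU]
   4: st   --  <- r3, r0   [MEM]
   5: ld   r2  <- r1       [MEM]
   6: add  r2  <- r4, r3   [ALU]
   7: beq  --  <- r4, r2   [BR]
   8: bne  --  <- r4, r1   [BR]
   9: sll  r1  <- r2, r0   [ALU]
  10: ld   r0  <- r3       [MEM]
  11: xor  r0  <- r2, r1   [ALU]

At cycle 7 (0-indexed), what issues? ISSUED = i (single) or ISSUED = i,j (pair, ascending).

#0 head=0: mulh i0 WAW r1
#1 head=1: ld;blt i1,i2 dual
#2 head=3: sub;st i3,i4 dual
#3 head=5: ld i5 WAW r2
#4 head=6: add i6 RAW r2
#5 head=7: beq i7 no-port BR/BR
#6 head=8: bne;sll i8,i9 dual
#7 head=10: ld i10 WAW r0
#8 head=11: xor i11 tail

ISSUED = 10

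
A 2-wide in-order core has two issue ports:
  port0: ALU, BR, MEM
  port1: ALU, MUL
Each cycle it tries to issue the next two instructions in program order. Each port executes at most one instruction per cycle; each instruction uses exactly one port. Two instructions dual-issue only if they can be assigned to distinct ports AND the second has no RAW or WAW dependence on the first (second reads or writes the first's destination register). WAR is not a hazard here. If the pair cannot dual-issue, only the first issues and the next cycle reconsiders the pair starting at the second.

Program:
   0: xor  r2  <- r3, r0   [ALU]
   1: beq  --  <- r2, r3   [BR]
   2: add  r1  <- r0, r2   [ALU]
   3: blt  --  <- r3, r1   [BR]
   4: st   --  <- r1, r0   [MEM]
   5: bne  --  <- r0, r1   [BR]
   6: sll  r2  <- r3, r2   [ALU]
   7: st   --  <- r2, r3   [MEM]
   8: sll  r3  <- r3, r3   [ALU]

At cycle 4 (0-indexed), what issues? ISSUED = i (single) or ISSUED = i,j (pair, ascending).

ISSUED = 5,6

t=0 i0:xor.ALU ; RAW r2
t=1 i1,i2:beq.BR add.ALU ; pair
t=2 i3:blt.BR ; no-port BR/MEM
t=3 i4:st.MEM ; no-port MEM/BR
t=4 i5,i6:bne.BR sll.ALU ; pair
t=5 i7,i8:st.MEM sll.ALU ; pair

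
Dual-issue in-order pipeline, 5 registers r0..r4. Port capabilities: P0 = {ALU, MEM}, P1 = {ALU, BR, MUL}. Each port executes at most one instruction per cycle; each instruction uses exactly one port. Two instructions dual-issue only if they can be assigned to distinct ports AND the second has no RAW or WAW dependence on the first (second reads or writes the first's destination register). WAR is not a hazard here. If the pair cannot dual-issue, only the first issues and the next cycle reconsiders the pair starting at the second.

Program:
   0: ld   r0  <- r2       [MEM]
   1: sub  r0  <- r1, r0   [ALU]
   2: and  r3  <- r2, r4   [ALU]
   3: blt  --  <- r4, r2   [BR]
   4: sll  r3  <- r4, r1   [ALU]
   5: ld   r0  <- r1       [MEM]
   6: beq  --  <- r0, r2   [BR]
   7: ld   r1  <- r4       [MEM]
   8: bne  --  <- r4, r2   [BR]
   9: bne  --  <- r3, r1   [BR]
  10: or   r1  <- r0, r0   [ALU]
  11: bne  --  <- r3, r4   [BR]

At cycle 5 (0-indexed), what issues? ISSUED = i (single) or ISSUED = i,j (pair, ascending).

ISSUED = 8

0. ld @i0  | RAW+WAW r0
1. sub/and @i1+i2  | 2-wide
2. blt/sll @i3+i4  | 2-wide
3. ld @i5  | RAW r0
4. beq/ld @i6+i7  | 2-wide
5. bne @i8  | no-port BR/BR
6. bne/or @i9+i10  | 2-wide
7. bne @i11  | tail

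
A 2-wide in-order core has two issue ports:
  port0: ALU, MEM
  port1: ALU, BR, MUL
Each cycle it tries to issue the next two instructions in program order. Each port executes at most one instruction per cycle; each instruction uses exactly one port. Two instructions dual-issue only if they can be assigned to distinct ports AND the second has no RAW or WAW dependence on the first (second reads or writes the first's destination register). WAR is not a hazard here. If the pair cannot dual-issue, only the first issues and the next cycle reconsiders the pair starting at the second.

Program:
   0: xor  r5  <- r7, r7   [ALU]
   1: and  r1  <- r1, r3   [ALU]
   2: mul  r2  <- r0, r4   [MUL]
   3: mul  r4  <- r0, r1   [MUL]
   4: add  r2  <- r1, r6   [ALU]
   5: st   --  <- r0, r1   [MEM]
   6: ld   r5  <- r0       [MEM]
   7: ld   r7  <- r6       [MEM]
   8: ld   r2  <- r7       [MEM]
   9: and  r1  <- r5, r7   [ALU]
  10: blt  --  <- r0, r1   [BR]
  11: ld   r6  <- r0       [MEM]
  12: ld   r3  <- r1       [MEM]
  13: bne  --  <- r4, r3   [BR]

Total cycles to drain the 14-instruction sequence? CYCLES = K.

#0 head=0: xor.ALU/and.ALU i0,i1 2-wide
#1 head=2: mul.MUL i2 no-port MUL/MUL
#2 head=3: mul.MUL/add.ALU i3,i4 2-wide
#3 head=5: st.MEM i5 no-port MEM/MEM
#4 head=6: ld.MEM i6 no-port MEM/MEM
#5 head=7: ld.MEM i7 no-port MEM/MEM
#6 head=8: ld.MEM/and.ALU i8,i9 2-wide
#7 head=10: blt.BR/ld.MEM i10,i11 2-wide
#8 head=12: ld.MEM i12 RAW r3
#9 head=13: bne.BR i13 tail

CYCLES = 10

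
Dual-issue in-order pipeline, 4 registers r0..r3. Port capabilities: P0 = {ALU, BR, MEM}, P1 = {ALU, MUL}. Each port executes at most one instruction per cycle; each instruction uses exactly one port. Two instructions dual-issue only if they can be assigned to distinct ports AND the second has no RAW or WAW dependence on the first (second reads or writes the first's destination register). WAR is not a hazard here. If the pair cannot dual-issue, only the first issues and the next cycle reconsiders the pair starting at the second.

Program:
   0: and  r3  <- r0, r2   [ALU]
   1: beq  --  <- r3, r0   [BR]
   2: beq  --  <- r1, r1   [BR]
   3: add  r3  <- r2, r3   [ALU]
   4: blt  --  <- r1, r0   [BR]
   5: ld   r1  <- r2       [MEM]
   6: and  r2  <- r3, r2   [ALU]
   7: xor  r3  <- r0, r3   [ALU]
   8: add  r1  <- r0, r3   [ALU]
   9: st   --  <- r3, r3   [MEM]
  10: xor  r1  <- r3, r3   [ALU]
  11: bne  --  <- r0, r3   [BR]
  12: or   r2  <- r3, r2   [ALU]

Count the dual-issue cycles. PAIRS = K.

PAIRS = 4

#0 head=0: and i0 RAW r3
#1 head=1: beq i1 no-port BR/BR
#2 head=2: beq;add i2&i3 2-wide
#3 head=4: blt i4 no-port BR/MEM
#4 head=5: ld;and i5&i6 2-wide
#5 head=7: xor i7 RAW r3
#6 head=8: add;st i8&i9 2-wide
#7 head=10: xor;bne i10&i11 2-wide
#8 head=12: or i12 tail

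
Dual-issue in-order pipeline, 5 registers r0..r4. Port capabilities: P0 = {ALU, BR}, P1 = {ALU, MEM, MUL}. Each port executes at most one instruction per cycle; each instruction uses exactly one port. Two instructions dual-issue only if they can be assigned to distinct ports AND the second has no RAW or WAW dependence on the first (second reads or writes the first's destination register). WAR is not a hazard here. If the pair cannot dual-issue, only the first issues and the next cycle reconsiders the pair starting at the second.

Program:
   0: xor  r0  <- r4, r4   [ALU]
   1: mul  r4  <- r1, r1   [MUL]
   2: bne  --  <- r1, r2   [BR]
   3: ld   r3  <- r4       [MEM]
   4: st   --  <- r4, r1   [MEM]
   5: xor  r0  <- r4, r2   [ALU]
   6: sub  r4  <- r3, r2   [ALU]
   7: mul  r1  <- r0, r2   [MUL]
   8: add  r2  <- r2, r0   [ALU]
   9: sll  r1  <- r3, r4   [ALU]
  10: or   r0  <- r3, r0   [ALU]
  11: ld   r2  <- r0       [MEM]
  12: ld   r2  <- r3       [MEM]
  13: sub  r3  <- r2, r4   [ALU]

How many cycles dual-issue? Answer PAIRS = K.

PAIRS = 5

[0] i0/i1  xor;mul  -- dual
[1] i2/i3  bne;ld  -- dual
[2] i4/i5  st;xor  -- dual
[3] i6/i7  sub;mul  -- dual
[4] i8/i9  add;sll  -- dual
[5] i10  or  -- RAW r0
[6] i11  ld  -- no-port MEM/MEM
[7] i12  ld  -- RAW r2
[8] i13  sub  -- tail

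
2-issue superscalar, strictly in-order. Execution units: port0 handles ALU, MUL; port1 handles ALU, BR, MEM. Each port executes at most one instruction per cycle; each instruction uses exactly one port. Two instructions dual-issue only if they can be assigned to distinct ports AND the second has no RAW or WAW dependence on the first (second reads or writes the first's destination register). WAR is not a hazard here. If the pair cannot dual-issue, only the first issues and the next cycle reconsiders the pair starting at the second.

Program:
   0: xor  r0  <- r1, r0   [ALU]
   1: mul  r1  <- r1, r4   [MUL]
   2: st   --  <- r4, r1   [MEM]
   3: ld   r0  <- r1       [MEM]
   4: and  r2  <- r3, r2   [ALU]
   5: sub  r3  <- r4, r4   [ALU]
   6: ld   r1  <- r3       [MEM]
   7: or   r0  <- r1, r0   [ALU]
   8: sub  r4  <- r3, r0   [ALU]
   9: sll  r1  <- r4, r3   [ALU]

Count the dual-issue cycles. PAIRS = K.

  cy0 -> i0&i1 (xor mul) dual
  cy1 -> i2 (st) no-port MEM/MEM
  cy2 -> i3&i4 (ld and) dual
  cy3 -> i5 (sub) RAW r3
  cy4 -> i6 (ld) RAW r1
  cy5 -> i7 (or) RAW r0
  cy6 -> i8 (sub) RAW r4
  cy7 -> i9 (sll) tail

PAIRS = 2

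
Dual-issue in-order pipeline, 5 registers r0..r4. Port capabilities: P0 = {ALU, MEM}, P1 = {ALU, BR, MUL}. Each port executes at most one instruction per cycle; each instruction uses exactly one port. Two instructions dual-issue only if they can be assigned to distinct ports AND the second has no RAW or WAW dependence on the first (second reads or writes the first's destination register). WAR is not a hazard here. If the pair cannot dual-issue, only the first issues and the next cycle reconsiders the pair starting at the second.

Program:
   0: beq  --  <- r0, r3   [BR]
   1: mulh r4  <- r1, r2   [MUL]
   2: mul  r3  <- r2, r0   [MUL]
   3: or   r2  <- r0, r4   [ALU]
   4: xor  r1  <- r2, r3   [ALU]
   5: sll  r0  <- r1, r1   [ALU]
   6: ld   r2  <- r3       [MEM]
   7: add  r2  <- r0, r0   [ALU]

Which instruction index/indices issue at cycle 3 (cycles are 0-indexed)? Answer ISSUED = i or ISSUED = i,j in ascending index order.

ISSUED = 4

[0] i0  beq  -- no-port BR/MUL
[1] i1  mulh  -- no-port MUL/MUL
[2] i2+i3  mul;or  -- 2-wide
[3] i4  xor  -- RAW r1
[4] i5+i6  sll;ld  -- 2-wide
[5] i7  add  -- tail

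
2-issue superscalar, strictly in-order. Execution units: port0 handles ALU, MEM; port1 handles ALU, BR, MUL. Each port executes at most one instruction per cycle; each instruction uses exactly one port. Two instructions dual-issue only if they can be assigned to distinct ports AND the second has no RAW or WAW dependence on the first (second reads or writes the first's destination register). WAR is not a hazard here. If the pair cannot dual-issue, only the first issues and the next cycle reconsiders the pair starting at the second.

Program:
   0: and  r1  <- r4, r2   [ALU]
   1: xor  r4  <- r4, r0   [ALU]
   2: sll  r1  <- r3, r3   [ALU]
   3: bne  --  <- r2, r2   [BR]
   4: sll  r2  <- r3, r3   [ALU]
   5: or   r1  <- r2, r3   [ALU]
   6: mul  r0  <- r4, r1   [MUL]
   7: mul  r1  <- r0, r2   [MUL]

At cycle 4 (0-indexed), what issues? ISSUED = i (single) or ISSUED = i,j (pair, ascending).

ISSUED = 6

t=0 i0/i1:and.ALU/xor.ALU ; pair
t=1 i2/i3:sll.ALU/bne.BR ; pair
t=2 i4:sll.ALU ; RAW r2
t=3 i5:or.ALU ; RAW r1
t=4 i6:mul.MUL ; no-port MUL/MUL
t=5 i7:mul.MUL ; tail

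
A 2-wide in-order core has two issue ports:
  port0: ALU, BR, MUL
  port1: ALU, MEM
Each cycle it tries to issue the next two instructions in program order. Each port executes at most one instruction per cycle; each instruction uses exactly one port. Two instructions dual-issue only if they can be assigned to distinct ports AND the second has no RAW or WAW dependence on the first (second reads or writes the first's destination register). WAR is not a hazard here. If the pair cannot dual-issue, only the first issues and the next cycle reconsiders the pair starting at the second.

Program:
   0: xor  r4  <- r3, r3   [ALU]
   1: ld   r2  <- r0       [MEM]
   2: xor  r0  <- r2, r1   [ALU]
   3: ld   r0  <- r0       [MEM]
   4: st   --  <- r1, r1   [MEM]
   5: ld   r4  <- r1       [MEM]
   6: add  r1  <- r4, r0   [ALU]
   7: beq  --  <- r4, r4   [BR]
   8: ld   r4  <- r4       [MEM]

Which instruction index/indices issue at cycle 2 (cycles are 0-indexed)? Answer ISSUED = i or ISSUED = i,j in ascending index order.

#0 head=0: xor.ALU;ld.MEM i0+i1 dual
#1 head=2: xor.ALU i2 RAW+WAW r0
#2 head=3: ld.MEM i3 no-port MEM/MEM
#3 head=4: st.MEM i4 no-port MEM/MEM
#4 head=5: ld.MEM i5 RAW r4
#5 head=6: add.ALU;beq.BR i6+i7 dual
#6 head=8: ld.MEM i8 tail

ISSUED = 3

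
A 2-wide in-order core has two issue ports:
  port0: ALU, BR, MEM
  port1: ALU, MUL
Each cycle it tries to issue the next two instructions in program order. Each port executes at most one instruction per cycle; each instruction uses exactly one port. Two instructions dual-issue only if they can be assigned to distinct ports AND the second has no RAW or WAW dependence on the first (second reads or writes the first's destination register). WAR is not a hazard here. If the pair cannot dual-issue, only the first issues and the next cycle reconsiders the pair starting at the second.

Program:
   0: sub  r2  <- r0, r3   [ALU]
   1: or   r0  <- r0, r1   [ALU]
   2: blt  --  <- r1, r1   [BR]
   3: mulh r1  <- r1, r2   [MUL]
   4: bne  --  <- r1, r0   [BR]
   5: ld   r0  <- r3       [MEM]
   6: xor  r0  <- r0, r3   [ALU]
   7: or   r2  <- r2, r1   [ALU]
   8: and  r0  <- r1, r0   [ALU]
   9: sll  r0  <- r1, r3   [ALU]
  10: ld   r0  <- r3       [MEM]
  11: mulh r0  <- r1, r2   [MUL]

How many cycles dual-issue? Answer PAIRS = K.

PAIRS = 3

[0] i0+i1  sub or  -- dual
[1] i2+i3  blt mulh  -- dual
[2] i4  bne  -- no-port BR/MEM
[3] i5  ld  -- RAW+WAW r0
[4] i6+i7  xor or  -- dual
[5] i8  and  -- WAW r0
[6] i9  sll  -- WAW r0
[7] i10  ld  -- WAW r0
[8] i11  mulh  -- tail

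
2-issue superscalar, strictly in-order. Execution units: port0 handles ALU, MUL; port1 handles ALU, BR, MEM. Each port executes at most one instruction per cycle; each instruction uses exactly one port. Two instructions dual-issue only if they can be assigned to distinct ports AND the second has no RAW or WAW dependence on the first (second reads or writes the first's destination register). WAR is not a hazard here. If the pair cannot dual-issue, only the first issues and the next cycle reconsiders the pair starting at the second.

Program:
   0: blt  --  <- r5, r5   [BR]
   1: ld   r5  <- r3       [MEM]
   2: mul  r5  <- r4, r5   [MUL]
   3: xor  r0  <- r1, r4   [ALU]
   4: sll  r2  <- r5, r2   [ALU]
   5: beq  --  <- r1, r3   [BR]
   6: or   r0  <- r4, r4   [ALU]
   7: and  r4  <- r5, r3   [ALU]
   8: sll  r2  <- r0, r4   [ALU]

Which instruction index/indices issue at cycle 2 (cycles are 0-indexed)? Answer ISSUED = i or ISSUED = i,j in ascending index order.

#0 head=0: blt.BR i0 no-port BR/MEM
#1 head=1: ld.MEM i1 RAW+WAW r5
#2 head=2: mul.MUL xor.ALU i2+i3 2-wide
#3 head=4: sll.ALU beq.BR i4+i5 2-wide
#4 head=6: or.ALU and.ALU i6+i7 2-wide
#5 head=8: sll.ALU i8 tail

ISSUED = 2,3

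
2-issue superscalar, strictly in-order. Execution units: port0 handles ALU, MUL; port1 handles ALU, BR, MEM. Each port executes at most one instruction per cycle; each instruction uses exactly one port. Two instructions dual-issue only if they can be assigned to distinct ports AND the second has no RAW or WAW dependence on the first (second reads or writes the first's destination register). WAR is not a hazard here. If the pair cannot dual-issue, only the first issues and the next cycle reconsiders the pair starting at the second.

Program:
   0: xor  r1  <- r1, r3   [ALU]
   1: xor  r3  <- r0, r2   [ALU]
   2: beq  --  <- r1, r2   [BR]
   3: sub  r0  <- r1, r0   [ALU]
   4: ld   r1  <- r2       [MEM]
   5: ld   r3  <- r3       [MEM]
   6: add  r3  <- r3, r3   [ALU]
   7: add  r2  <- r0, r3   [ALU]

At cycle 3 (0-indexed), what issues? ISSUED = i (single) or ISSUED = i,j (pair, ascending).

ISSUED = 5

0. xor.ALU+xor.ALU @i0+i1  | pair
1. beq.BR+sub.ALU @i2+i3  | pair
2. ld.MEM @i4  | no-port MEM/MEM
3. ld.MEM @i5  | RAW+WAW r3
4. add.ALU @i6  | RAW r3
5. add.ALU @i7  | tail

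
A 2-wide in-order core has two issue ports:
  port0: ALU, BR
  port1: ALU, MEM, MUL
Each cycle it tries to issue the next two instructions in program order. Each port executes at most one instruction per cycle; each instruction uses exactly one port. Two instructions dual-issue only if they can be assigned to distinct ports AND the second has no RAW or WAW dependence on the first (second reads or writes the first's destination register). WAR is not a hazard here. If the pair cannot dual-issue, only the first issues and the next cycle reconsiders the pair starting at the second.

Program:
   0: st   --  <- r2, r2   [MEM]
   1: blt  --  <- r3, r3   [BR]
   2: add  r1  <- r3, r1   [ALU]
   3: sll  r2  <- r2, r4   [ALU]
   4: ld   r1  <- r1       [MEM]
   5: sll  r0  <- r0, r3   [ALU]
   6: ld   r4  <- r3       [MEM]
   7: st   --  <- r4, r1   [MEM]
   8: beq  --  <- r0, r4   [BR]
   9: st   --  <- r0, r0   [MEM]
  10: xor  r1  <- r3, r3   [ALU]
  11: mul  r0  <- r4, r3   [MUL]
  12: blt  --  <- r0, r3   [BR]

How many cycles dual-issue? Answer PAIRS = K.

PAIRS = 5

c0: i0/i1 st blt  2-wide
c1: i2/i3 add sll  2-wide
c2: i4/i5 ld sll  2-wide
c3: i6 ld  no-port MEM/MEM
c4: i7/i8 st beq  2-wide
c5: i9/i10 st xor  2-wide
c6: i11 mul  RAW r0
c7: i12 blt  tail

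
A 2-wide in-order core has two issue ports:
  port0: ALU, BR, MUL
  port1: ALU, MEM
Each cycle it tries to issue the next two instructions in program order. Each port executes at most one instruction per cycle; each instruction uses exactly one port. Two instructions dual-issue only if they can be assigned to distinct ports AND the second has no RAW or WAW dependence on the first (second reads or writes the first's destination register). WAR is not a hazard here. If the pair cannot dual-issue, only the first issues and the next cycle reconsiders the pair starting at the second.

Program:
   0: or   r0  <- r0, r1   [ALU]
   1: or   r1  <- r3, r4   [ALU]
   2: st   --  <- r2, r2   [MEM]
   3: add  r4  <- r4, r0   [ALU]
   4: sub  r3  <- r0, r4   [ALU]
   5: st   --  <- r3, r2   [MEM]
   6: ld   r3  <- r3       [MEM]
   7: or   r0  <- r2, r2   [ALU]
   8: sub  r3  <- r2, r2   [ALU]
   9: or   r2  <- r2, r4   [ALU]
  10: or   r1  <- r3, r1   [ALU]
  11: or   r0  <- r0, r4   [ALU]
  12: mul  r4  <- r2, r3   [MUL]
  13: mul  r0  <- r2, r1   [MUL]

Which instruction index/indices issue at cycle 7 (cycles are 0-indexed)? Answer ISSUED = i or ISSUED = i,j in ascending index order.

t=0 i0+i1:or.ALU;or.ALU ; 2-wide
t=1 i2+i3:st.MEM;add.ALU ; 2-wide
t=2 i4:sub.ALU ; RAW r3
t=3 i5:st.MEM ; no-port MEM/MEM
t=4 i6+i7:ld.MEM;or.ALU ; 2-wide
t=5 i8+i9:sub.ALU;or.ALU ; 2-wide
t=6 i10+i11:or.ALU;or.ALU ; 2-wide
t=7 i12:mul.MUL ; no-port MUL/MUL
t=8 i13:mul.MUL ; tail

ISSUED = 12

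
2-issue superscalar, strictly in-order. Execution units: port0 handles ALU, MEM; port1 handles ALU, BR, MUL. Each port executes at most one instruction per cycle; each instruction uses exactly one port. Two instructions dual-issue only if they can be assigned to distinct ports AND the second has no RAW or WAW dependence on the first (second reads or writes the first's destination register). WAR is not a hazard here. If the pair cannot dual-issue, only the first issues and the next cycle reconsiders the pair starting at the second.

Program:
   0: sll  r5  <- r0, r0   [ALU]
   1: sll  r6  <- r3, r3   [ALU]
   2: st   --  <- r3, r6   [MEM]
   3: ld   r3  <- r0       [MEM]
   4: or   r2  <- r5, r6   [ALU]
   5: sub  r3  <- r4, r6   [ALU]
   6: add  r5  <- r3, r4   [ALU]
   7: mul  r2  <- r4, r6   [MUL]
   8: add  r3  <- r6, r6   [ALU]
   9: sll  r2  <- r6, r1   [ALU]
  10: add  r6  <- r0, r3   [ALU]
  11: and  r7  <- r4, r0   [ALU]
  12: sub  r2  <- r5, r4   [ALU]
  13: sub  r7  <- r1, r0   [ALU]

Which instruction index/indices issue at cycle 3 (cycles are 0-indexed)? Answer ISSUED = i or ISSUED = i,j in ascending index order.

t=0 i0+i1:sll.ALU;sll.ALU ; pair
t=1 i2:st.MEM ; no-port MEM/MEM
t=2 i3+i4:ld.MEM;or.ALU ; pair
t=3 i5:sub.ALU ; RAW r3
t=4 i6+i7:add.ALU;mul.MUL ; pair
t=5 i8+i9:add.ALU;sll.ALU ; pair
t=6 i10+i11:add.ALU;and.ALU ; pair
t=7 i12+i13:sub.ALU;sub.ALU ; pair

ISSUED = 5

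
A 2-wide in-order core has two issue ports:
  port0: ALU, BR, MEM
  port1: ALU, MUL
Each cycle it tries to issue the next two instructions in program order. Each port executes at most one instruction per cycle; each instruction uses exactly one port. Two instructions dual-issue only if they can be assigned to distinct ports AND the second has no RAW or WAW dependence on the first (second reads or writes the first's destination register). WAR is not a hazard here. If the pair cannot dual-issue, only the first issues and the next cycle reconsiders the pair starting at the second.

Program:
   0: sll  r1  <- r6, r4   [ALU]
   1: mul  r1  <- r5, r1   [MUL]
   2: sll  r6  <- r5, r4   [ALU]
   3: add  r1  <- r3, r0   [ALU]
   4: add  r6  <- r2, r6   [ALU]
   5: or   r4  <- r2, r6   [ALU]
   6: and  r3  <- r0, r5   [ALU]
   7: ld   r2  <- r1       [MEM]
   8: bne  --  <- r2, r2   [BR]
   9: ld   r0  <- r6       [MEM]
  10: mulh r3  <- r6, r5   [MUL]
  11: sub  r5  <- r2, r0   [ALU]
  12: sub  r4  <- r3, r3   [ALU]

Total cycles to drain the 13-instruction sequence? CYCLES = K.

CYCLES = 8

#0 head=0: sll i0 RAW+WAW r1
#1 head=1: mul/sll i1+i2 dual
#2 head=3: add/add i3+i4 dual
#3 head=5: or/and i5+i6 dual
#4 head=7: ld i7 no-port MEM/BR
#5 head=8: bne i8 no-port BR/MEM
#6 head=9: ld/mulh i9+i10 dual
#7 head=11: sub/sub i11+i12 dual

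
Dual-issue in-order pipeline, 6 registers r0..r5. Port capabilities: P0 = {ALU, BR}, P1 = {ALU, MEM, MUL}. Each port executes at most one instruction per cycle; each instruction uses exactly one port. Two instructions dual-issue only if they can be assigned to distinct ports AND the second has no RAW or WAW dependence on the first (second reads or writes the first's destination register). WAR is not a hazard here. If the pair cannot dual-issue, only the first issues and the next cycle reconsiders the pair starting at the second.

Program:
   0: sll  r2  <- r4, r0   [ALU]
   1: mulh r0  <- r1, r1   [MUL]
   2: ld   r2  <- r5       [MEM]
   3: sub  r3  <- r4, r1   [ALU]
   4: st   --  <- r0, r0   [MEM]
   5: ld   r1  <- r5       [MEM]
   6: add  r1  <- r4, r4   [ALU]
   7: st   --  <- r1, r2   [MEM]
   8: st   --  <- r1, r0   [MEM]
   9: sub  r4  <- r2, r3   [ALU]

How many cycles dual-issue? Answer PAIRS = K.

0. sll.ALU mulh.MUL @i0,i1  | 2-wide
1. ld.MEM sub.ALU @i2,i3  | 2-wide
2. st.MEM @i4  | no-port MEM/MEM
3. ld.MEM @i5  | WAW r1
4. add.ALU @i6  | RAW r1
5. st.MEM @i7  | no-port MEM/MEM
6. st.MEM sub.ALU @i8,i9  | 2-wide

PAIRS = 3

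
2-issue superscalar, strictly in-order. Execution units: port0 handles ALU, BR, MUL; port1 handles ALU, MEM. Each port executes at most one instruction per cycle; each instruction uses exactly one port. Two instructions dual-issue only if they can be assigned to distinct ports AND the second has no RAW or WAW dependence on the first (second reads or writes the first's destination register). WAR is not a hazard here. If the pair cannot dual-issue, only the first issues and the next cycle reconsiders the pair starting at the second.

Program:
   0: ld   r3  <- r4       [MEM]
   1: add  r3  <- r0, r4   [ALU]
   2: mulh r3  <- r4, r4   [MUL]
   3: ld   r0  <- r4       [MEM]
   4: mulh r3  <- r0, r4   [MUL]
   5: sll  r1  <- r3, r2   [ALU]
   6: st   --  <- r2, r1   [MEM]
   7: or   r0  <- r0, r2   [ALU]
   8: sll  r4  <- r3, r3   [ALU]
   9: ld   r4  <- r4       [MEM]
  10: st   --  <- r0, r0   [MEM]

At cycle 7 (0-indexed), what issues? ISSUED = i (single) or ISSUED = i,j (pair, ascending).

t=0 i0:ld ; WAW r3
t=1 i1:add ; WAW r3
t=2 i2+i3:mulh+ld ; 2-wide
t=3 i4:mulh ; RAW r3
t=4 i5:sll ; RAW r1
t=5 i6+i7:st+or ; 2-wide
t=6 i8:sll ; RAW+WAW r4
t=7 i9:ld ; no-port MEM/MEM
t=8 i10:st ; tail

ISSUED = 9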